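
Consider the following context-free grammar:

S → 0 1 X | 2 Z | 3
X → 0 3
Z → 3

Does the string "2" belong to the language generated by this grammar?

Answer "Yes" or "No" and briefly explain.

No - no valid derivation exists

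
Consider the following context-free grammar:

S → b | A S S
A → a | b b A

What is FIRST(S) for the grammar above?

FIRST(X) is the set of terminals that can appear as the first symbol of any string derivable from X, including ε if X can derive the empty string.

We compute FIRST(S) using the standard algorithm.
FIRST(A) = {a, b}
FIRST(S) = {a, b}
Therefore, FIRST(S) = {a, b}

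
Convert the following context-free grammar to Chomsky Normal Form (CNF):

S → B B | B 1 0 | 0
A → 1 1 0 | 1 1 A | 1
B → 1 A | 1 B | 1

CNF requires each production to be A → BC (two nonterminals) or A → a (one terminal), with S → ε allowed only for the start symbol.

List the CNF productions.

T1 → 1; T0 → 0; S → 0; A → 1; B → 1; S → B B; S → B X0; X0 → T1 T0; A → T1 X1; X1 → T1 T0; A → T1 X2; X2 → T1 A; B → T1 A; B → T1 B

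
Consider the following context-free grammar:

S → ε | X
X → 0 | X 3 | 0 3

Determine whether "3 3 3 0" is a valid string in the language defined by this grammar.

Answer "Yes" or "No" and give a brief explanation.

No - no valid derivation exists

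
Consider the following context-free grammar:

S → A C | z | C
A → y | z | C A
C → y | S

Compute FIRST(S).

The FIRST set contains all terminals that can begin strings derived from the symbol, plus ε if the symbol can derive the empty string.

We compute FIRST(S) using the standard algorithm.
FIRST(A) = {y, z}
FIRST(C) = {y, z}
FIRST(S) = {y, z}
Therefore, FIRST(S) = {y, z}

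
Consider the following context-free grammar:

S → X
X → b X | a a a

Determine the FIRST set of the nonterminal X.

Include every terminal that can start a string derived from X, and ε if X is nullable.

We compute FIRST(X) using the standard algorithm.
FIRST(S) = {a, b}
FIRST(X) = {a, b}
Therefore, FIRST(X) = {a, b}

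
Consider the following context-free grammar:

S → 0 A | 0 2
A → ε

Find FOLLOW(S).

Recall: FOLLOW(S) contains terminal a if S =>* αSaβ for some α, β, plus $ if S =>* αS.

We compute FOLLOW(S) using the standard algorithm.
FOLLOW(S) starts with {$}.
FIRST(A) = {ε}
FIRST(S) = {0}
FOLLOW(A) = {$}
FOLLOW(S) = {$}
Therefore, FOLLOW(S) = {$}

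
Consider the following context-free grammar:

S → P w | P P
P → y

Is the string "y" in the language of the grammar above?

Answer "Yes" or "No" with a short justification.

No - no valid derivation exists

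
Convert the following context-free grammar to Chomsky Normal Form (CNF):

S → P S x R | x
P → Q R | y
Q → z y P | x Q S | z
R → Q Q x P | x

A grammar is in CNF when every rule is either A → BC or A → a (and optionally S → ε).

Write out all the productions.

TX → x; S → x; P → y; TZ → z; TY → y; Q → z; R → x; S → P X0; X0 → S X1; X1 → TX R; P → Q R; Q → TZ X2; X2 → TY P; Q → TX X3; X3 → Q S; R → Q X4; X4 → Q X5; X5 → TX P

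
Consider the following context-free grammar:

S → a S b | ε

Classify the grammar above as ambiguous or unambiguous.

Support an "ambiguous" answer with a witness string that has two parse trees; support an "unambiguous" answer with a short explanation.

Unambiguous - every string in the language has a unique parse tree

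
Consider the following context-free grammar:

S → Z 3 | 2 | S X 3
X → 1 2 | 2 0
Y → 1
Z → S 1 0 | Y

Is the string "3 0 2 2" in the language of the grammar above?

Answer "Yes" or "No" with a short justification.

No - no valid derivation exists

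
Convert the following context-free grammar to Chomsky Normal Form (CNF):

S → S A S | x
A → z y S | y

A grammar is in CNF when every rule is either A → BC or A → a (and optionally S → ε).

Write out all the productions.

S → x; TZ → z; TY → y; A → y; S → S X0; X0 → A S; A → TZ X1; X1 → TY S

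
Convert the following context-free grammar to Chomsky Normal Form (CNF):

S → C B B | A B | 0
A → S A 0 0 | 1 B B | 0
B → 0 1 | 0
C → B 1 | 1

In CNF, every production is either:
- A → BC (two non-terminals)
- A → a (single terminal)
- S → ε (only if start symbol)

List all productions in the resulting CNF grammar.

S → 0; T0 → 0; T1 → 1; A → 0; B → 0; C → 1; S → C X0; X0 → B B; S → A B; A → S X1; X1 → A X2; X2 → T0 T0; A → T1 X3; X3 → B B; B → T0 T1; C → B T1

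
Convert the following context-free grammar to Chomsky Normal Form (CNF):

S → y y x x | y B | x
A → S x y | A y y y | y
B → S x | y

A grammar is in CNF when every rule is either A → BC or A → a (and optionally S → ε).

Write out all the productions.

TY → y; TX → x; S → x; A → y; B → y; S → TY X0; X0 → TY X1; X1 → TX TX; S → TY B; A → S X2; X2 → TX TY; A → A X3; X3 → TY X4; X4 → TY TY; B → S TX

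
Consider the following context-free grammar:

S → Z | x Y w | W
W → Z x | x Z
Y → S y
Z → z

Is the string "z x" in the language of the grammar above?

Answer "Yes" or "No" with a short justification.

Yes - a valid derivation exists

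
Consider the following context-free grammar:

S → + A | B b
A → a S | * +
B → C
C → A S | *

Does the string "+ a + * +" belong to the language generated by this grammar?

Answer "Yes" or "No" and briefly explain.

Yes - a valid derivation exists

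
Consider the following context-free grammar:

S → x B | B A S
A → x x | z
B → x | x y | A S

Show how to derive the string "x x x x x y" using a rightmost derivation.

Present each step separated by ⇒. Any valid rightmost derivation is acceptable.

S ⇒ x B ⇒ x A S ⇒ x A x B ⇒ x A x x y ⇒ x x x x x y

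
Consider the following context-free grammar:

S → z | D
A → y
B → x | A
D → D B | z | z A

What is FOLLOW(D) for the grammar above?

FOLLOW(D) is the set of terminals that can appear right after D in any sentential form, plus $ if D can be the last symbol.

We compute FOLLOW(D) using the standard algorithm.
FOLLOW(S) starts with {$}.
FIRST(A) = {y}
FIRST(B) = {x, y}
FIRST(D) = {z}
FIRST(S) = {z}
FOLLOW(A) = {$, x, y}
FOLLOW(B) = {$, x, y}
FOLLOW(D) = {$, x, y}
FOLLOW(S) = {$}
Therefore, FOLLOW(D) = {$, x, y}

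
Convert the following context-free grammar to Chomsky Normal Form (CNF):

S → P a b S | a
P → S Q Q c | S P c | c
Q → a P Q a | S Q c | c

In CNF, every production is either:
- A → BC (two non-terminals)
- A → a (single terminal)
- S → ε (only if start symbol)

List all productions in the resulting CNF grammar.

TA → a; TB → b; S → a; TC → c; P → c; Q → c; S → P X0; X0 → TA X1; X1 → TB S; P → S X2; X2 → Q X3; X3 → Q TC; P → S X4; X4 → P TC; Q → TA X5; X5 → P X6; X6 → Q TA; Q → S X7; X7 → Q TC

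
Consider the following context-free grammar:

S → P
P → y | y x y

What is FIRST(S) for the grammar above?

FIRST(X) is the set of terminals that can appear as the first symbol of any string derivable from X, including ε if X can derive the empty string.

We compute FIRST(S) using the standard algorithm.
FIRST(P) = {y}
FIRST(S) = {y}
Therefore, FIRST(S) = {y}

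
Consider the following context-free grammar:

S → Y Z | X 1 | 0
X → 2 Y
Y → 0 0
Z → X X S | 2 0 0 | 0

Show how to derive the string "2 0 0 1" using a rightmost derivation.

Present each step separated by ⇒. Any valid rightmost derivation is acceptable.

S ⇒ X 1 ⇒ 2 Y 1 ⇒ 2 0 0 1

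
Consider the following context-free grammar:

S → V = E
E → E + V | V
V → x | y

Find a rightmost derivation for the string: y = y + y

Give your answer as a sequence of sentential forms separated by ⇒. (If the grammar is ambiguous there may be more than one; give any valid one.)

S ⇒ V = E ⇒ V = E + V ⇒ V = E + y ⇒ V = V + y ⇒ V = y + y ⇒ y = y + y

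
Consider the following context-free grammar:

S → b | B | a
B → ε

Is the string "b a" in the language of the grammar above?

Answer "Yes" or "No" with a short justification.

No - no valid derivation exists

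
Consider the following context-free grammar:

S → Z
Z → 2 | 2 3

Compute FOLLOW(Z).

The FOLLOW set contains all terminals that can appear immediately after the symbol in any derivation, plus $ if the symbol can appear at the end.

We compute FOLLOW(Z) using the standard algorithm.
FOLLOW(S) starts with {$}.
FIRST(S) = {2}
FIRST(Z) = {2}
FOLLOW(S) = {$}
FOLLOW(Z) = {$}
Therefore, FOLLOW(Z) = {$}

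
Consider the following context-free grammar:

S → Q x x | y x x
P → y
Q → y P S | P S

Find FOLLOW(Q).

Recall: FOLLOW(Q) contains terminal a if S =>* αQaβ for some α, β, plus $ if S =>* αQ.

We compute FOLLOW(Q) using the standard algorithm.
FOLLOW(S) starts with {$}.
FIRST(P) = {y}
FIRST(Q) = {y}
FIRST(S) = {y}
FOLLOW(P) = {y}
FOLLOW(Q) = {x}
FOLLOW(S) = {$, x}
Therefore, FOLLOW(Q) = {x}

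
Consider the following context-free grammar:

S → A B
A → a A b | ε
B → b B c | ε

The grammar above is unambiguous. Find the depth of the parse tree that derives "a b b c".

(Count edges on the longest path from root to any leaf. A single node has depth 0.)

3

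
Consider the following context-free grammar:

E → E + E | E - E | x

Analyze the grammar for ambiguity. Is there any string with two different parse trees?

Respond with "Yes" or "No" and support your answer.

Yes - the string 'x + x - x - x - x' has two distinct parse trees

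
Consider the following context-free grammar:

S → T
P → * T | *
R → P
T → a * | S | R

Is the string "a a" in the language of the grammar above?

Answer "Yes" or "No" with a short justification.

No - no valid derivation exists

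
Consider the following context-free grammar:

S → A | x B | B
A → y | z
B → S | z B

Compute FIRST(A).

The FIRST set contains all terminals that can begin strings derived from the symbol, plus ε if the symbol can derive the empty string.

We compute FIRST(A) using the standard algorithm.
FIRST(A) = {y, z}
FIRST(B) = {x, y, z}
FIRST(S) = {x, y, z}
Therefore, FIRST(A) = {y, z}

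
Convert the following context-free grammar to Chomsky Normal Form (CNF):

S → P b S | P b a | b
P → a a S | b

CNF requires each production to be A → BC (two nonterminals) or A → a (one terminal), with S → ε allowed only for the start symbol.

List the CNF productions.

TB → b; TA → a; S → b; P → b; S → P X0; X0 → TB S; S → P X1; X1 → TB TA; P → TA X2; X2 → TA S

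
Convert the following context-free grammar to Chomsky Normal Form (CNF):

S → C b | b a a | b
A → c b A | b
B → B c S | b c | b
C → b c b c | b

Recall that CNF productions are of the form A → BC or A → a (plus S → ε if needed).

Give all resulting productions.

TB → b; TA → a; S → b; TC → c; A → b; B → b; C → b; S → C TB; S → TB X0; X0 → TA TA; A → TC X1; X1 → TB A; B → B X2; X2 → TC S; B → TB TC; C → TB X3; X3 → TC X4; X4 → TB TC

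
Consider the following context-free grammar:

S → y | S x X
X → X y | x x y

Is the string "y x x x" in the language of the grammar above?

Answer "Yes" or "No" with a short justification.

No - no valid derivation exists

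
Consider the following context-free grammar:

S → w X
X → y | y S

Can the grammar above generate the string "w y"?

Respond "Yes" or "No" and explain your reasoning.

Yes - a valid derivation exists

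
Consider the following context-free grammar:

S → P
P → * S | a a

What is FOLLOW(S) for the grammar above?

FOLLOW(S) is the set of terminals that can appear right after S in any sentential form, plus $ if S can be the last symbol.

We compute FOLLOW(S) using the standard algorithm.
FOLLOW(S) starts with {$}.
FIRST(P) = {*, a}
FIRST(S) = {*, a}
FOLLOW(P) = {$}
FOLLOW(S) = {$}
Therefore, FOLLOW(S) = {$}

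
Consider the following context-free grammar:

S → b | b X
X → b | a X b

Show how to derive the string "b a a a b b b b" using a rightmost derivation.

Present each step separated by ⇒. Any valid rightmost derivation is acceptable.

S ⇒ b X ⇒ b a X b ⇒ b a a X b b ⇒ b a a a X b b b ⇒ b a a a b b b b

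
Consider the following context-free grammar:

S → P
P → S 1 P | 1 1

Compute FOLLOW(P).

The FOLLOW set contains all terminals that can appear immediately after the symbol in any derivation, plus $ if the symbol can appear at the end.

We compute FOLLOW(P) using the standard algorithm.
FOLLOW(S) starts with {$}.
FIRST(P) = {1}
FIRST(S) = {1}
FOLLOW(P) = {$, 1}
FOLLOW(S) = {$, 1}
Therefore, FOLLOW(P) = {$, 1}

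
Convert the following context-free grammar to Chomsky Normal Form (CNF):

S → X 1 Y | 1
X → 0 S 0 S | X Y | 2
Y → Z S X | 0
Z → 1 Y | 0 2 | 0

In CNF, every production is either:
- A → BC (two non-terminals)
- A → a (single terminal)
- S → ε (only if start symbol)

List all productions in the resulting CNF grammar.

T1 → 1; S → 1; T0 → 0; X → 2; Y → 0; T2 → 2; Z → 0; S → X X0; X0 → T1 Y; X → T0 X1; X1 → S X2; X2 → T0 S; X → X Y; Y → Z X3; X3 → S X; Z → T1 Y; Z → T0 T2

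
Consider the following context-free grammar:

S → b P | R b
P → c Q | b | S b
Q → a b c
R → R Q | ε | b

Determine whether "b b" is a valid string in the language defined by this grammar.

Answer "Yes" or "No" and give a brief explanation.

Yes - a valid derivation exists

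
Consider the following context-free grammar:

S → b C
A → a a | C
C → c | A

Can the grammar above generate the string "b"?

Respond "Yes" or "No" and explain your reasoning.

No - no valid derivation exists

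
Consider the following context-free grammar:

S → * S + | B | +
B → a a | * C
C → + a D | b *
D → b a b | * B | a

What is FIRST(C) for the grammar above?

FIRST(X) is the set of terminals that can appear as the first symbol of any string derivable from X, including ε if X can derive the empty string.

We compute FIRST(C) using the standard algorithm.
FIRST(B) = {*, a}
FIRST(C) = {+, b}
FIRST(D) = {*, a, b}
FIRST(S) = {*, +, a}
Therefore, FIRST(C) = {+, b}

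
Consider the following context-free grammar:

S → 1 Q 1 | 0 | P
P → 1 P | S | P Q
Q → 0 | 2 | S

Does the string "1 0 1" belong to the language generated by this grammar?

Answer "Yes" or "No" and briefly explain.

Yes - a valid derivation exists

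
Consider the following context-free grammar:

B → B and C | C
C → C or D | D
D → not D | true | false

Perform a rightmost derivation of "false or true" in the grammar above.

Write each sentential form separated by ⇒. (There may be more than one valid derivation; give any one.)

B ⇒ C ⇒ C or D ⇒ C or true ⇒ D or true ⇒ false or true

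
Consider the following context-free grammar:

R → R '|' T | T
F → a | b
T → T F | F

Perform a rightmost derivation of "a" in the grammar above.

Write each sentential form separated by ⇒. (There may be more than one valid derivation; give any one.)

R ⇒ T ⇒ F ⇒ a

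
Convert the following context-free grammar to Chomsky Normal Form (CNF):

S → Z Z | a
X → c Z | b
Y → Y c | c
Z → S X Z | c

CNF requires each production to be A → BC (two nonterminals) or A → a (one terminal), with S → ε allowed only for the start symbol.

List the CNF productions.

S → a; TC → c; X → b; Y → c; Z → c; S → Z Z; X → TC Z; Y → Y TC; Z → S X0; X0 → X Z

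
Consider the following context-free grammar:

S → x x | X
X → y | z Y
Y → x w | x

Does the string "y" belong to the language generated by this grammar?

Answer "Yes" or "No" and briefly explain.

Yes - a valid derivation exists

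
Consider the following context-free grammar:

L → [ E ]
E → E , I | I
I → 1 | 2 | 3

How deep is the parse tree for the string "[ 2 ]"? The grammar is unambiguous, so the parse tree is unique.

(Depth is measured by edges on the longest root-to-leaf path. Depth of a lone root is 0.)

3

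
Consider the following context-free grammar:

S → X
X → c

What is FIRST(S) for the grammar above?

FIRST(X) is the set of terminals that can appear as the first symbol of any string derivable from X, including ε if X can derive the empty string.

We compute FIRST(S) using the standard algorithm.
FIRST(S) = {c}
FIRST(X) = {c}
Therefore, FIRST(S) = {c}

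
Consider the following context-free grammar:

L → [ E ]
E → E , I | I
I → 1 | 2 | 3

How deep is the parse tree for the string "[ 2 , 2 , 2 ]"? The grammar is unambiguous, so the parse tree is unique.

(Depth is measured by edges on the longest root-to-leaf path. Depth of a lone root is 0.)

5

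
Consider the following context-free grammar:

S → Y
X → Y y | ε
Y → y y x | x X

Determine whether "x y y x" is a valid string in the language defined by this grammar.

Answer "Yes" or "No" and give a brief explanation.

No - no valid derivation exists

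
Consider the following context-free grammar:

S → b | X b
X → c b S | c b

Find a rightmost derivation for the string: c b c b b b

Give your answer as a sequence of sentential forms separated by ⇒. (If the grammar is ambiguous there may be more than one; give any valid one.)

S ⇒ X b ⇒ c b S b ⇒ c b X b b ⇒ c b c b b b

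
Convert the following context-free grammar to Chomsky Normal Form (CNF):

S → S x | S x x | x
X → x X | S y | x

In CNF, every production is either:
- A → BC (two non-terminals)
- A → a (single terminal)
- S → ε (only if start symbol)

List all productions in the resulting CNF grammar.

TX → x; S → x; TY → y; X → x; S → S TX; S → S X0; X0 → TX TX; X → TX X; X → S TY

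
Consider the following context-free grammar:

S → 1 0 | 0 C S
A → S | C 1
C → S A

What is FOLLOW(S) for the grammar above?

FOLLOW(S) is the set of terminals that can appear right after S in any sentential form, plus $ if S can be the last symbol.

We compute FOLLOW(S) using the standard algorithm.
FOLLOW(S) starts with {$}.
FIRST(A) = {0, 1}
FIRST(C) = {0, 1}
FIRST(S) = {0, 1}
FOLLOW(A) = {0, 1}
FOLLOW(C) = {0, 1}
FOLLOW(S) = {$, 0, 1}
Therefore, FOLLOW(S) = {$, 0, 1}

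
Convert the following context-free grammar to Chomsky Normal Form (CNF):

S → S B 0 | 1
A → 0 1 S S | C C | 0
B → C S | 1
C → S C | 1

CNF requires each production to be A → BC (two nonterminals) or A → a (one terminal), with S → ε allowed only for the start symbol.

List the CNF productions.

T0 → 0; S → 1; T1 → 1; A → 0; B → 1; C → 1; S → S X0; X0 → B T0; A → T0 X1; X1 → T1 X2; X2 → S S; A → C C; B → C S; C → S C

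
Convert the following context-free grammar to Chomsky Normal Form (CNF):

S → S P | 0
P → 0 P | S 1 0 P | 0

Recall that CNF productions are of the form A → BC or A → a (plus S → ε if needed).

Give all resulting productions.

S → 0; T0 → 0; T1 → 1; P → 0; S → S P; P → T0 P; P → S X0; X0 → T1 X1; X1 → T0 P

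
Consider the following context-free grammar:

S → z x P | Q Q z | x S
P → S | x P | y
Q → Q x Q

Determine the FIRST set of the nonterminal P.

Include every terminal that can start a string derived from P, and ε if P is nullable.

We compute FIRST(P) using the standard algorithm.
FIRST(P) = {x, y, z}
FIRST(Q) = {}
FIRST(S) = {x, z}
Therefore, FIRST(P) = {x, y, z}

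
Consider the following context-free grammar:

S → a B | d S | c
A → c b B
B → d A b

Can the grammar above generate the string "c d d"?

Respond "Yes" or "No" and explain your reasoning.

No - no valid derivation exists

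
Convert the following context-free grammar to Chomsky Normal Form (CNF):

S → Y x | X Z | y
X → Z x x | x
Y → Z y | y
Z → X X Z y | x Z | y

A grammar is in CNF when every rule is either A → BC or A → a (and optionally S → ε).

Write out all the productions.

TX → x; S → y; X → x; TY → y; Y → y; Z → y; S → Y TX; S → X Z; X → Z X0; X0 → TX TX; Y → Z TY; Z → X X1; X1 → X X2; X2 → Z TY; Z → TX Z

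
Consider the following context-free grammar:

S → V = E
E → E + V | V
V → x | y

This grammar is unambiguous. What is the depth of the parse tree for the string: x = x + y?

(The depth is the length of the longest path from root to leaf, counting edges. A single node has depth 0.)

4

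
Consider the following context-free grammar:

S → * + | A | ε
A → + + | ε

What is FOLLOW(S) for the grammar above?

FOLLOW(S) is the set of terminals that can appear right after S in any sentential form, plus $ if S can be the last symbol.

We compute FOLLOW(S) using the standard algorithm.
FOLLOW(S) starts with {$}.
FIRST(A) = {+, ε}
FIRST(S) = {*, +, ε}
FOLLOW(A) = {$}
FOLLOW(S) = {$}
Therefore, FOLLOW(S) = {$}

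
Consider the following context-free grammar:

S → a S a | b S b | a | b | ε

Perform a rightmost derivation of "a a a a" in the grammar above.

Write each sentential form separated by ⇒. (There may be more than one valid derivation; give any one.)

S ⇒ a S a ⇒ a a S a a ⇒ a a a a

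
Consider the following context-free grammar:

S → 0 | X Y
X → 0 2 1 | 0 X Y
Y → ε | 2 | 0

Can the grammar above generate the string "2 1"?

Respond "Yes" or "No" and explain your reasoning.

No - no valid derivation exists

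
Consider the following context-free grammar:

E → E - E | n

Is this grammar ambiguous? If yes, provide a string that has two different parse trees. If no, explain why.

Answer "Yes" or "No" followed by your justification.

Yes - the string 'n - n - n - n' has two distinct leftmost derivations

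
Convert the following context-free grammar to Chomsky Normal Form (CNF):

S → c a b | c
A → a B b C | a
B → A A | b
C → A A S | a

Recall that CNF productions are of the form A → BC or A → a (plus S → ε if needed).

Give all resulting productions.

TC → c; TA → a; TB → b; S → c; A → a; B → b; C → a; S → TC X0; X0 → TA TB; A → TA X1; X1 → B X2; X2 → TB C; B → A A; C → A X3; X3 → A S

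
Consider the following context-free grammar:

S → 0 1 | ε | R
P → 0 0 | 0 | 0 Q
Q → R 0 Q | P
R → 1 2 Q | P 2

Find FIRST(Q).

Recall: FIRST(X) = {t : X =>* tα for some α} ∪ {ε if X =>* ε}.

We compute FIRST(Q) using the standard algorithm.
FIRST(P) = {0}
FIRST(Q) = {0, 1}
FIRST(R) = {0, 1}
FIRST(S) = {0, 1, ε}
Therefore, FIRST(Q) = {0, 1}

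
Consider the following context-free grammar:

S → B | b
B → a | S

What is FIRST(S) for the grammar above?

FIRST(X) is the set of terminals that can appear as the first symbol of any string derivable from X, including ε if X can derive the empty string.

We compute FIRST(S) using the standard algorithm.
FIRST(B) = {a, b}
FIRST(S) = {a, b}
Therefore, FIRST(S) = {a, b}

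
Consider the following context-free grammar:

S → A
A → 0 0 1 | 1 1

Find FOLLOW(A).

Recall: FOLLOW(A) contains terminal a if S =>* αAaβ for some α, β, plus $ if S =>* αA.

We compute FOLLOW(A) using the standard algorithm.
FOLLOW(S) starts with {$}.
FIRST(A) = {0, 1}
FIRST(S) = {0, 1}
FOLLOW(A) = {$}
FOLLOW(S) = {$}
Therefore, FOLLOW(A) = {$}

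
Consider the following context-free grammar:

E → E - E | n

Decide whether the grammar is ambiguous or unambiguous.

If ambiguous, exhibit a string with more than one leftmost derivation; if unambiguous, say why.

Ambiguous - the string 'n - n - n - n - n - n' has two distinct leftmost derivations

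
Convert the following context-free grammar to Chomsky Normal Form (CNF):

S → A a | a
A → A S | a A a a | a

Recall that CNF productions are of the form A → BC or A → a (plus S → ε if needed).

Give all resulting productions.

TA → a; S → a; A → a; S → A TA; A → A S; A → TA X0; X0 → A X1; X1 → TA TA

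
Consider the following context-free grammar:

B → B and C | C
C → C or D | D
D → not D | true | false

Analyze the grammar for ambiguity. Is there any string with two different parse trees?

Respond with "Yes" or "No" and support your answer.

No - the grammar is unambiguous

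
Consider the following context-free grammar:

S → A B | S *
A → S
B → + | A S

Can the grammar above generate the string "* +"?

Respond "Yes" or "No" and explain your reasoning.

No - no valid derivation exists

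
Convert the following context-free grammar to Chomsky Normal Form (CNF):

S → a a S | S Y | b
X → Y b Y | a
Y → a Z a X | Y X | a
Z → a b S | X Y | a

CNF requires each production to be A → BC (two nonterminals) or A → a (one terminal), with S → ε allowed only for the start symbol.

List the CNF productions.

TA → a; S → b; TB → b; X → a; Y → a; Z → a; S → TA X0; X0 → TA S; S → S Y; X → Y X1; X1 → TB Y; Y → TA X2; X2 → Z X3; X3 → TA X; Y → Y X; Z → TA X4; X4 → TB S; Z → X Y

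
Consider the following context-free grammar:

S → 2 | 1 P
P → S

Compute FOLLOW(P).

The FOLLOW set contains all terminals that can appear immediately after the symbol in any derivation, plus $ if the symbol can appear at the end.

We compute FOLLOW(P) using the standard algorithm.
FOLLOW(S) starts with {$}.
FIRST(P) = {1, 2}
FIRST(S) = {1, 2}
FOLLOW(P) = {$}
FOLLOW(S) = {$}
Therefore, FOLLOW(P) = {$}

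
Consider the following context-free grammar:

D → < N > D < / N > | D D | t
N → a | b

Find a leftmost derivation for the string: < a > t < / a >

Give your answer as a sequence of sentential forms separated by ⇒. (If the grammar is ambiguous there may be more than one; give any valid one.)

D ⇒ < N > D < / N > ⇒ < a > D < / N > ⇒ < a > t < / N > ⇒ < a > t < / a >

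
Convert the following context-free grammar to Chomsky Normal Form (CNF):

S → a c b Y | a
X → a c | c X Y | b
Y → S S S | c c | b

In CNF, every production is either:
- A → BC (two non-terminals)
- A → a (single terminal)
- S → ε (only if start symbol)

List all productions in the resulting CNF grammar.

TA → a; TC → c; TB → b; S → a; X → b; Y → b; S → TA X0; X0 → TC X1; X1 → TB Y; X → TA TC; X → TC X2; X2 → X Y; Y → S X3; X3 → S S; Y → TC TC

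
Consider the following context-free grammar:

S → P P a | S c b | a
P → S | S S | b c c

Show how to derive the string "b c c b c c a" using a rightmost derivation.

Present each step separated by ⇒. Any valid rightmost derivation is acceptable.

S ⇒ P P a ⇒ P b c c a ⇒ b c c b c c a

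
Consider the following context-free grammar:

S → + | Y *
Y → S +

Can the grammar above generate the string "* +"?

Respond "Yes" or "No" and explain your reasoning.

No - no valid derivation exists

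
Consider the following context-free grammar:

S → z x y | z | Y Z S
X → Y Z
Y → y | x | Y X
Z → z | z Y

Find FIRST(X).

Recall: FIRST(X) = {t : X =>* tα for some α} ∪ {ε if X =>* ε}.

We compute FIRST(X) using the standard algorithm.
FIRST(S) = {x, y, z}
FIRST(X) = {x, y}
FIRST(Y) = {x, y}
FIRST(Z) = {z}
Therefore, FIRST(X) = {x, y}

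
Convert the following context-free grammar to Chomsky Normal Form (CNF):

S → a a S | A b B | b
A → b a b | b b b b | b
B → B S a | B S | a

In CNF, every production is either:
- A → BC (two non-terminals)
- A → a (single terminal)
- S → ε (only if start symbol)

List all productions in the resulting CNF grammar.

TA → a; TB → b; S → b; A → b; B → a; S → TA X0; X0 → TA S; S → A X1; X1 → TB B; A → TB X2; X2 → TA TB; A → TB X3; X3 → TB X4; X4 → TB TB; B → B X5; X5 → S TA; B → B S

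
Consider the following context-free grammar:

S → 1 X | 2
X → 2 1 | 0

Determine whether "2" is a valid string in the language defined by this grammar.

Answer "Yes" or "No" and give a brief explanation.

Yes - a valid derivation exists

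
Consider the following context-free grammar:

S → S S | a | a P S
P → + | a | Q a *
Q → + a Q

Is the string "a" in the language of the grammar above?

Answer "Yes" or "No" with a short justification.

Yes - a valid derivation exists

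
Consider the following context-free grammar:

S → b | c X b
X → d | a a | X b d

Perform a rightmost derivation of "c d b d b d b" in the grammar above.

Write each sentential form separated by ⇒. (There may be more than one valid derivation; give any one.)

S ⇒ c X b ⇒ c X b d b ⇒ c X b d b d b ⇒ c d b d b d b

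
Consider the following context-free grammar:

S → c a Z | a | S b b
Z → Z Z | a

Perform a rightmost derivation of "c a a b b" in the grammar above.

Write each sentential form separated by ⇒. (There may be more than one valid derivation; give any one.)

S ⇒ S b b ⇒ c a Z b b ⇒ c a a b b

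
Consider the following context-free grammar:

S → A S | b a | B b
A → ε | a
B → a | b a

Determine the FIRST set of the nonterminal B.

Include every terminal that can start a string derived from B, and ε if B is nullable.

We compute FIRST(B) using the standard algorithm.
FIRST(A) = {a, ε}
FIRST(B) = {a, b}
FIRST(S) = {a, b}
Therefore, FIRST(B) = {a, b}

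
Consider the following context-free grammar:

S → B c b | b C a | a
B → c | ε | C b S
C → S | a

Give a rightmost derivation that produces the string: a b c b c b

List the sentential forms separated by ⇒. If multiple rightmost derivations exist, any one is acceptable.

S ⇒ B c b ⇒ C b S c b ⇒ C b B c b c b ⇒ C b c b c b ⇒ a b c b c b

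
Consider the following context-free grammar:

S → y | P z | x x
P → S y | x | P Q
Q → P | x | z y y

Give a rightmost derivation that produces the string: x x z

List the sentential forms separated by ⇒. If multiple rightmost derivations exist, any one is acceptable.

S ⇒ P z ⇒ P Q z ⇒ P x z ⇒ x x z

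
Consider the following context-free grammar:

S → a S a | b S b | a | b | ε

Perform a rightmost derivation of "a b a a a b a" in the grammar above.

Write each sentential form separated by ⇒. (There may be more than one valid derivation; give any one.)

S ⇒ a S a ⇒ a b S b a ⇒ a b a S a b a ⇒ a b a a a b a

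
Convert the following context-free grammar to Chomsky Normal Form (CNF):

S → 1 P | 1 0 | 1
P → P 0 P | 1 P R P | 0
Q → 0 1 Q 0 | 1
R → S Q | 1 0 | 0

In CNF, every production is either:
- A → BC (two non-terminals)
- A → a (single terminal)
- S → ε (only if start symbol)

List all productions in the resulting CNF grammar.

T1 → 1; T0 → 0; S → 1; P → 0; Q → 1; R → 0; S → T1 P; S → T1 T0; P → P X0; X0 → T0 P; P → T1 X1; X1 → P X2; X2 → R P; Q → T0 X3; X3 → T1 X4; X4 → Q T0; R → S Q; R → T1 T0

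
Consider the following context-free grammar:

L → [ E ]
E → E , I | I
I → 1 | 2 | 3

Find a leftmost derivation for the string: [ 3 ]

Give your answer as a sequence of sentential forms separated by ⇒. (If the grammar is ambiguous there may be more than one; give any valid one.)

L ⇒ [ E ] ⇒ [ I ] ⇒ [ 3 ]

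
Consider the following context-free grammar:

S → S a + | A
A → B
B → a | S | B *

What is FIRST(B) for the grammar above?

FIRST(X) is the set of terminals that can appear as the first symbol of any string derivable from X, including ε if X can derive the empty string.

We compute FIRST(B) using the standard algorithm.
FIRST(A) = {a}
FIRST(B) = {a}
FIRST(S) = {a}
Therefore, FIRST(B) = {a}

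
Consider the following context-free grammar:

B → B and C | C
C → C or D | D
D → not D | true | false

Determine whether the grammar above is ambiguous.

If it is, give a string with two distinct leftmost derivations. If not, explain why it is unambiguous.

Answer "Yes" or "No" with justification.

No - the grammar is unambiguous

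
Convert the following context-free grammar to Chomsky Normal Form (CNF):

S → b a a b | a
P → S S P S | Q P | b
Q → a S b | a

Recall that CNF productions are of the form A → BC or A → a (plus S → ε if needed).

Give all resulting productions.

TB → b; TA → a; S → a; P → b; Q → a; S → TB X0; X0 → TA X1; X1 → TA TB; P → S X2; X2 → S X3; X3 → P S; P → Q P; Q → TA X4; X4 → S TB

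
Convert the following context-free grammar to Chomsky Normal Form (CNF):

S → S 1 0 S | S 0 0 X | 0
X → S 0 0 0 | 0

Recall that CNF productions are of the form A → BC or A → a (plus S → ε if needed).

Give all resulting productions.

T1 → 1; T0 → 0; S → 0; X → 0; S → S X0; X0 → T1 X1; X1 → T0 S; S → S X2; X2 → T0 X3; X3 → T0 X; X → S X4; X4 → T0 X5; X5 → T0 T0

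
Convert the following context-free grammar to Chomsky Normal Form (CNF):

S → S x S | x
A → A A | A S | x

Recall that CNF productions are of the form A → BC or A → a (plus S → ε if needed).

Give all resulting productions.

TX → x; S → x; A → x; S → S X0; X0 → TX S; A → A A; A → A S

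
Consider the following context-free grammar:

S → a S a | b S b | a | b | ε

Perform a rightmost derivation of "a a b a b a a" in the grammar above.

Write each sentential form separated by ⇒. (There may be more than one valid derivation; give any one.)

S ⇒ a S a ⇒ a a S a a ⇒ a a b S b a a ⇒ a a b a b a a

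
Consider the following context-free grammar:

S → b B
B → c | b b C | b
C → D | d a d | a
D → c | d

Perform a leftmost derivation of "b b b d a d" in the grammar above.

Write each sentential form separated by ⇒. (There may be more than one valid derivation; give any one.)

S ⇒ b B ⇒ b b b C ⇒ b b b d a d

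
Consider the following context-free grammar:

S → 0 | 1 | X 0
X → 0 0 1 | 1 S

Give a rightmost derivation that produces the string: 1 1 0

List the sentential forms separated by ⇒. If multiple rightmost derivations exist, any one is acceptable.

S ⇒ X 0 ⇒ 1 S 0 ⇒ 1 1 0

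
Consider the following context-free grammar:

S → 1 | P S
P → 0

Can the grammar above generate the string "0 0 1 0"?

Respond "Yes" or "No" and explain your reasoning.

No - no valid derivation exists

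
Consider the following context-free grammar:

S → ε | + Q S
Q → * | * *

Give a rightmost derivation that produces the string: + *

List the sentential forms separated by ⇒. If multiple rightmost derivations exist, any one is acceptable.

S ⇒ + Q S ⇒ + Q ⇒ + *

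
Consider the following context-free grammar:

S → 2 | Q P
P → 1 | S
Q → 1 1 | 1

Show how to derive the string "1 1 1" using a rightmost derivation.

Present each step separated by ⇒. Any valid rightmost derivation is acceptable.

S ⇒ Q P ⇒ Q 1 ⇒ 1 1 1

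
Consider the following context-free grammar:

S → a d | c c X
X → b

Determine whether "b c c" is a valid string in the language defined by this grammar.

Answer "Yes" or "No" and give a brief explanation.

No - no valid derivation exists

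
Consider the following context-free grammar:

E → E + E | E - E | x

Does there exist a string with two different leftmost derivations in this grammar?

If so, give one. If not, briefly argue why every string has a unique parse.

Yes - the string 'x + x - x + x - x' has two distinct leftmost derivations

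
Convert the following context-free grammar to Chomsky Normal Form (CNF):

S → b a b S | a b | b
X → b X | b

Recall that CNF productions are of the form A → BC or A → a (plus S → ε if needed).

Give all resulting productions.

TB → b; TA → a; S → b; X → b; S → TB X0; X0 → TA X1; X1 → TB S; S → TA TB; X → TB X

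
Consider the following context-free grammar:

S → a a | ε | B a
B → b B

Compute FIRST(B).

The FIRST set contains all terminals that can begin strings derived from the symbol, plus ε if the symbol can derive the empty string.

We compute FIRST(B) using the standard algorithm.
FIRST(B) = {b}
FIRST(S) = {a, b, ε}
Therefore, FIRST(B) = {b}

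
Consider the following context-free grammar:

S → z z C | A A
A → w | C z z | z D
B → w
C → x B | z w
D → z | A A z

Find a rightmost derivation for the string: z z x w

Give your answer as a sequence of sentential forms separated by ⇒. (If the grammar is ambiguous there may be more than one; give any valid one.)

S ⇒ z z C ⇒ z z x B ⇒ z z x w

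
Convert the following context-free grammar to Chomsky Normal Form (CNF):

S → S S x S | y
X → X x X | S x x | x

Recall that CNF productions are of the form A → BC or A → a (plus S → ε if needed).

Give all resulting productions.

TX → x; S → y; X → x; S → S X0; X0 → S X1; X1 → TX S; X → X X2; X2 → TX X; X → S X3; X3 → TX TX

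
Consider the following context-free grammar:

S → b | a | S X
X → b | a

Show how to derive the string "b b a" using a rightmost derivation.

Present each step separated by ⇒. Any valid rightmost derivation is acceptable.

S ⇒ S X ⇒ S a ⇒ S X a ⇒ S b a ⇒ b b a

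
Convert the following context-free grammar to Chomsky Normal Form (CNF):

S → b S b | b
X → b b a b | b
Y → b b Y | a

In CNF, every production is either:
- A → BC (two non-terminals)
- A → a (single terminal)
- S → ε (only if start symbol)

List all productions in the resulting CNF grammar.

TB → b; S → b; TA → a; X → b; Y → a; S → TB X0; X0 → S TB; X → TB X1; X1 → TB X2; X2 → TA TB; Y → TB X3; X3 → TB Y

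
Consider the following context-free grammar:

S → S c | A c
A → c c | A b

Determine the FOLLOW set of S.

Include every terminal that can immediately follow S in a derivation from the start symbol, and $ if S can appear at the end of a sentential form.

We compute FOLLOW(S) using the standard algorithm.
FOLLOW(S) starts with {$}.
FIRST(A) = {c}
FIRST(S) = {c}
FOLLOW(A) = {b, c}
FOLLOW(S) = {$, c}
Therefore, FOLLOW(S) = {$, c}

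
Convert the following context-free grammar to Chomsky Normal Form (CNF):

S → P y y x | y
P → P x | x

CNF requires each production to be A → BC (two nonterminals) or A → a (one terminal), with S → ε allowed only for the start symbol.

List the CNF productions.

TY → y; TX → x; S → y; P → x; S → P X0; X0 → TY X1; X1 → TY TX; P → P TX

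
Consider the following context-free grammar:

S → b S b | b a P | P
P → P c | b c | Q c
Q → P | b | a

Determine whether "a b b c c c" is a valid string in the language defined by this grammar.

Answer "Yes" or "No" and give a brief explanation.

No - no valid derivation exists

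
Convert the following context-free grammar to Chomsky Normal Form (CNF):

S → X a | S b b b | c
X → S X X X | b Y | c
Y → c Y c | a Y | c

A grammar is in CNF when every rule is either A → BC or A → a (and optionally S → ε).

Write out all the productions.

TA → a; TB → b; S → c; X → c; TC → c; Y → c; S → X TA; S → S X0; X0 → TB X1; X1 → TB TB; X → S X2; X2 → X X3; X3 → X X; X → TB Y; Y → TC X4; X4 → Y TC; Y → TA Y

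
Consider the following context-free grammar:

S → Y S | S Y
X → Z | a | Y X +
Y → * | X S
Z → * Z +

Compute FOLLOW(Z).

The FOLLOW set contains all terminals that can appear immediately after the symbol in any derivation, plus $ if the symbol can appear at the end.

We compute FOLLOW(Z) using the standard algorithm.
FOLLOW(S) starts with {$}.
FIRST(S) = {*, a}
FIRST(X) = {*, a}
FIRST(Y) = {*, a}
FIRST(Z) = {*}
FOLLOW(S) = {$, *, a}
FOLLOW(X) = {*, +, a}
FOLLOW(Y) = {$, *, a}
FOLLOW(Z) = {*, +, a}
Therefore, FOLLOW(Z) = {*, +, a}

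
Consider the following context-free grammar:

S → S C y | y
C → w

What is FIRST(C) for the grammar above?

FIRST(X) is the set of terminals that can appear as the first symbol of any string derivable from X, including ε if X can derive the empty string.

We compute FIRST(C) using the standard algorithm.
FIRST(C) = {w}
FIRST(S) = {y}
Therefore, FIRST(C) = {w}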